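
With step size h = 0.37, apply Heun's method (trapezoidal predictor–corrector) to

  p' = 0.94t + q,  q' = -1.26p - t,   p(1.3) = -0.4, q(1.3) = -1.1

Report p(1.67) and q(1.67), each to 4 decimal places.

-0.3450, -1.4735

Heun on (p,q): k1 = f(t_n, state_n); k2 = f(t_n + h, state_n + h·k1); state_{n+1} = state_n + (h/2)·(k1 + k2).
1.300000: (-0.400000, -1.100000)
  k1 = (0.122000, -0.796000)
  predictor → (-0.354860, -1.394520)
  k2 = (0.175280, -1.222876)
  → (-0.345003, -1.473492)
(p(1.67), q(1.67)) ≈ (-0.3450, -1.4735)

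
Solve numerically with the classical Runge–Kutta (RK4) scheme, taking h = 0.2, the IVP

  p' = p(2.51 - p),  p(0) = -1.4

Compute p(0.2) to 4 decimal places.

RK4: k1 = f(s_n, p_n); k2 = f(s_n + h/2, p_n + (h/2)·k1); k3 = f(s_n + h/2, p_n + (h/2)·k2); k4 = f(s_n + h, p_n + h·k3); p_{n+1} = p_n + (h/6)·(k1 + 2k2 + 2k3 + k4).
s=0.000000, p=-1.400000:
  k1 = f(0.000000, -1.400000) = -5.474000
  k2 = f(0.100000, -1.947400) = -8.680341
  k3 = f(0.100000, -2.268034) = -10.836744
  k4 = f(0.200000, -3.567349) = -21.680023
  p ← -1.400000 + (0.2/6)·(k1 + 2k2 + 2k3 + k4) = -3.606273
p(0.2) ≈ -3.6063

-3.6063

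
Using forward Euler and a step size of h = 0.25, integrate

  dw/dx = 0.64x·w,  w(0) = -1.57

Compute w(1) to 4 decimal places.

Euler: w_{n+1} = w_n + h·f(x_n, w_n).
x=0.000000, w=-1.570000: f=0.000000 → w ← -1.570000 + 0.25·0.000000 = -1.570000
x=0.250000, w=-1.570000: f=-0.251200 → w ← -1.570000 + 0.25·(-0.251200) = -1.632800
x=0.500000, w=-1.632800: f=-0.522496 → w ← -1.632800 + 0.25·(-0.522496) = -1.763424
x=0.750000, w=-1.763424: f=-0.846444 → w ← -1.763424 + 0.25·(-0.846444) = -1.975035
w(1) ≈ -1.9750

-1.9750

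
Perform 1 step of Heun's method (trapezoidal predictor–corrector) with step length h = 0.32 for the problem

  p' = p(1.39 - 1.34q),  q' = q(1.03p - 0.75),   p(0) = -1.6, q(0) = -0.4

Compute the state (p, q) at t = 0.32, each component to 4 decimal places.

Heun on (p,q): k1 = f(t_n, state_n); k2 = f(t_n + h, state_n + h·k1); state_{n+1} = state_n + (h/2)·(k1 + k2).
0.000000: (-1.600000, -0.400000)
  k1 = (-3.081600, 0.959200)
  predictor → (-2.586112, -0.093056)
  k2 = (-3.917171, 0.317665)
  → (-2.719803, -0.195702)
(p(0.32), q(0.32)) ≈ (-2.7198, -0.1957)

-2.7198, -0.1957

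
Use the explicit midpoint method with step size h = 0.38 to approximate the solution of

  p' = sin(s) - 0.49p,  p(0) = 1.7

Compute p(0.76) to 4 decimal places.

1.4259

Midpoint: k1 = f(s_n, p_n); k2 = f(s_n + h/2, p_n + (h/2)·k1); p_{n+1} = p_n + h·k2.
s=0.000000, p=1.700000:
  k1 = f(0.000000, 1.700000) = -0.833000
  k2 = f(0.190000, 1.541730) = -0.566589
  p ← 1.700000 + 0.38·(-0.566589) = 1.484696
s=0.380000, p=1.484696:
  k1 = f(0.380000, 1.484696) = -0.356581
  k2 = f(0.570000, 1.416946) = -0.154671
  p ← 1.484696 + 0.38·(-0.154671) = 1.425921
p(0.76) ≈ 1.4259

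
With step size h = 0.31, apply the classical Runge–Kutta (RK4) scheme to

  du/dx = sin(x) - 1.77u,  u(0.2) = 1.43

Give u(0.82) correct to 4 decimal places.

0.6767

RK4: k1 = f(x_n, u_n); k2 = f(x_n + h/2, u_n + (h/2)·k1); k3 = f(x_n + h/2, u_n + (h/2)·k2); k4 = f(x_n + h, u_n + h·k3); u_{n+1} = u_n + (h/6)·(k1 + 2k2 + 2k3 + k4).
x=0.200000, u=1.430000:
  k1 = f(0.200000, 1.430000) = -2.332431
  k2 = f(0.355000, 1.068473) = -1.543607
  k3 = f(0.355000, 1.190741) = -1.760021
  k4 = f(0.510000, 0.884393) = -1.077199
  u ← 1.430000 + (0.31/6)·(k1 + 2k2 + 2k3 + k4) = 0.912461
x=0.510000, u=0.912461:
  k1 = f(0.510000, 0.912461) = -1.126878
  k2 = f(0.665000, 0.737795) = -0.688837
  k3 = f(0.665000, 0.805691) = -0.809014
  k4 = f(0.820000, 0.661667) = -0.440004
  u ← 0.912461 + (0.31/6)·(k1 + 2k2 + 2k3 + k4) = 0.676727
u(0.82) ≈ 0.6767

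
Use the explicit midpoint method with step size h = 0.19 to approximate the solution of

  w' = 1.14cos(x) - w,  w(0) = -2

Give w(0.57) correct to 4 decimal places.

Midpoint: k1 = f(x_n, w_n); k2 = f(x_n + h/2, w_n + (h/2)·k1); w_{n+1} = w_n + h·k2.
x=0.000000, w=-2.000000:
  k1 = f(0.000000, -2.000000) = 3.140000
  k2 = f(0.095000, -1.701700) = 2.836560
  w ← -2.000000 + 0.19·2.836560 = -1.461054
x=0.190000, w=-1.461054:
  k1 = f(0.190000, -1.461054) = 2.580539
  k2 = f(0.285000, -1.215903) = 2.309917
  w ← -1.461054 + 0.19·2.309917 = -1.022169
x=0.380000, w=-1.022169:
  k1 = f(0.380000, -1.022169) = 2.080847
  k2 = f(0.475000, -0.824489) = 1.838283
  w ← -1.022169 + 0.19·1.838283 = -0.672896
w(0.57) ≈ -0.6729

-0.6729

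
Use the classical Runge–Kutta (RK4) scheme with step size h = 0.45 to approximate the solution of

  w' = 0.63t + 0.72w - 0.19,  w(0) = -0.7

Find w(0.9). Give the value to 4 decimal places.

RK4: k1 = f(t_n, w_n); k2 = f(t_n + h/2, w_n + (h/2)·k1); k3 = f(t_n + h/2, w_n + (h/2)·k2); k4 = f(t_n + h, w_n + h·k3); w_{n+1} = w_n + (h/6)·(k1 + 2k2 + 2k3 + k4).
t=0.000000, w=-0.700000:
  k1 = f(0.000000, -0.700000) = -0.694000
  k2 = f(0.225000, -0.856150) = -0.664678
  k3 = f(0.225000, -0.849553) = -0.659928
  k4 = f(0.450000, -0.996968) = -0.624317
  w ← -0.700000 + (0.45/6)·(k1 + 2k2 + 2k3 + k4) = -0.997565
t=0.450000, w=-0.997565:
  k1 = f(0.450000, -0.997565) = -0.624747
  k2 = f(0.675000, -1.138133) = -0.584205
  k3 = f(0.675000, -1.129011) = -0.577638
  k4 = f(0.900000, -1.257502) = -0.528401
  w ← -0.997565 + (0.45/6)·(k1 + 2k2 + 2k3 + k4) = -1.258327
w(0.9) ≈ -1.2583

-1.2583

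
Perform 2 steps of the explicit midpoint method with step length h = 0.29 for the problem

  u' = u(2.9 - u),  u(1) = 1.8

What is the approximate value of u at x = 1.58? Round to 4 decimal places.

Midpoint: k1 = f(x_n, u_n); k2 = f(x_n + h/2, u_n + (h/2)·k1); u_{n+1} = u_n + h·k2.
x=1.000000, u=1.800000:
  k1 = f(1.000000, 1.800000) = 1.980000
  k2 = f(1.145000, 2.087100) = 1.696604
  u ← 1.800000 + 0.29·1.696604 = 2.292015
x=1.290000, u=2.292015:
  k1 = f(1.290000, 2.292015) = 1.393511
  k2 = f(1.435000, 2.494074) = 1.012409
  u ← 2.292015 + 0.29·1.012409 = 2.585614
u(1.58) ≈ 2.5856

2.5856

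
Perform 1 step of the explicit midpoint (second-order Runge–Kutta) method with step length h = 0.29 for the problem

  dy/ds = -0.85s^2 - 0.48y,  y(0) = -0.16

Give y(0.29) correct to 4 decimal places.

Midpoint: k1 = f(s_n, y_n); k2 = f(s_n + h/2, y_n + (h/2)·k1); y_{n+1} = y_n + h·k2.
s=0.000000, y=-0.160000:
  k1 = f(0.000000, -0.160000) = 0.076800
  k2 = f(0.145000, -0.148864) = 0.053583
  y ← -0.160000 + 0.29·0.053583 = -0.144461
y(0.29) ≈ -0.1445

-0.1445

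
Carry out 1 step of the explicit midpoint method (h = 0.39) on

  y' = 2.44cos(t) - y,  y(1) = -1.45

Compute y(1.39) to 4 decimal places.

Midpoint: k1 = f(t_n, y_n); k2 = f(t_n + h/2, y_n + (h/2)·k1); y_{n+1} = y_n + h·k2.
t=1.000000, y=-1.450000:
  k1 = f(1.000000, -1.450000) = 2.768338
  k2 = f(1.195000, -0.910174) = 1.805687
  y ← -1.450000 + 0.39·1.805687 = -0.745782
y(1.39) ≈ -0.7458

-0.7458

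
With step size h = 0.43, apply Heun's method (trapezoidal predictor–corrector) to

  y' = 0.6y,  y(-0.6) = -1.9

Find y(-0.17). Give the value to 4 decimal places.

-2.4534

Heun: k1 = f(t_n, y_n); k2 = f(t_n + h, y_n + h·k1); y_{n+1} = y_n + (h/2)·(k1 + k2).
t=-0.600000, y=-1.900000:
  k1 = f(-0.600000, -1.900000) = -1.140000
  k2 = f(-0.170000, -2.390200) = -1.434120
  y ← -1.900000 + (0.43/2)·(-1.140000 + (-1.434120)) = -2.453436
y(-0.17) ≈ -2.4534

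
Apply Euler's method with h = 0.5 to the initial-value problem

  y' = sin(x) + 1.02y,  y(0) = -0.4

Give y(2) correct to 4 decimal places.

-0.3989

Euler: y_{n+1} = y_n + h·f(x_n, y_n).
x=0.000000, y=-0.400000: f=-0.408000 → y ← -0.400000 + 0.5·(-0.408000) = -0.604000
x=0.500000, y=-0.604000: f=-0.136654 → y ← -0.604000 + 0.5·(-0.136654) = -0.672327
x=1.000000, y=-0.672327: f=0.155697 → y ← -0.672327 + 0.5·0.155697 = -0.594479
x=1.500000, y=-0.594479: f=0.391127 → y ← -0.594479 + 0.5·0.391127 = -0.398915
y(2) ≈ -0.3989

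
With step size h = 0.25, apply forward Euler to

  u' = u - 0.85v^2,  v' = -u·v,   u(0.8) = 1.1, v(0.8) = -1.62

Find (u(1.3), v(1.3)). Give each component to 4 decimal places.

Euler on (u,v): u_{n+1} = u_n + h·u', v_{n+1} = v_n + h·v'.
0.800000: (1.100000, -1.620000); f=(-1.130740, 1.782000) → (0.817315, -1.174500)
1.050000: (0.817315, -1.174500); f=(-0.355218, 0.959936) → (0.728511, -0.934516)
(u(1.3), v(1.3)) ≈ (0.7285, -0.9345)

0.7285, -0.9345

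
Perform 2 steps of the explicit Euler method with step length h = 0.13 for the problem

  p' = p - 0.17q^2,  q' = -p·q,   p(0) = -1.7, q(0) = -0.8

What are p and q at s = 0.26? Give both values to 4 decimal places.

-2.2078, -1.2225

Euler on (p,q): p_{n+1} = p_n + h·p', q_{n+1} = q_n + h·q'.
0.000000: (-1.700000, -0.800000); f=(-1.808800, -1.360000) → (-1.935144, -0.976800)
0.130000: (-1.935144, -0.976800); f=(-2.097348, -1.890249) → (-2.207799, -1.222532)
(p(0.26), q(0.26)) ≈ (-2.2078, -1.2225)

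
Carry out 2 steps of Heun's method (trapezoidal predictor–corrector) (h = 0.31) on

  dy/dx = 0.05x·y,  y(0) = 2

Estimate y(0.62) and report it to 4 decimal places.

Heun: k1 = f(x_n, y_n); k2 = f(x_n + h, y_n + h·k1); y_{n+1} = y_n + (h/2)·(k1 + k2).
x=0.000000, y=2.000000:
  k1 = f(0.000000, 2.000000) = 0.000000
  k2 = f(0.310000, 2.000000) = 0.031000
  y ← 2.000000 + (0.31/2)·(0.000000 + 0.031000) = 2.004805
x=0.310000, y=2.004805:
  k1 = f(0.310000, 2.004805) = 0.031074
  k2 = f(0.620000, 2.014438) = 0.062448
  y ← 2.004805 + (0.31/2)·(0.031074 + 0.062448) = 2.019301
y(0.62) ≈ 2.0193

2.0193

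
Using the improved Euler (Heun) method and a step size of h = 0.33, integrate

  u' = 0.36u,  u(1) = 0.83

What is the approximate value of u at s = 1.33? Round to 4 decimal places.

Heun: k1 = f(s_n, u_n); k2 = f(s_n + h, u_n + h·k1); u_{n+1} = u_n + (h/2)·(k1 + k2).
s=1.000000, u=0.830000:
  k1 = f(1.000000, 0.830000) = 0.298800
  k2 = f(1.330000, 0.928604) = 0.334297
  u ← 0.830000 + (0.33/2)·(0.298800 + 0.334297) = 0.934461
u(1.33) ≈ 0.9345

0.9345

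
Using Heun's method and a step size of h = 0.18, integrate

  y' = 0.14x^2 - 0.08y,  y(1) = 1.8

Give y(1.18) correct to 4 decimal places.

Heun: k1 = f(x_n, y_n); k2 = f(x_n + h, y_n + h·k1); y_{n+1} = y_n + (h/2)·(k1 + k2).
x=1.000000, y=1.800000:
  k1 = f(1.000000, 1.800000) = -0.004000
  k2 = f(1.180000, 1.799280) = 0.050994
  y ← 1.800000 + (0.18/2)·(-0.004000 + 0.050994) = 1.804229
y(1.18) ≈ 1.8042

1.8042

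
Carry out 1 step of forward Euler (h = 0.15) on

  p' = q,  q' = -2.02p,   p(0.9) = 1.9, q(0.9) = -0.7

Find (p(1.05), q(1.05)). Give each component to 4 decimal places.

Euler on (p,q): p_{n+1} = p_n + h·p', q_{n+1} = q_n + h·q'.
0.900000: (1.900000, -0.700000); f=(-0.700000, -3.838000) → (1.795000, -1.275700)
(p(1.05), q(1.05)) ≈ (1.7950, -1.2757)

1.7950, -1.2757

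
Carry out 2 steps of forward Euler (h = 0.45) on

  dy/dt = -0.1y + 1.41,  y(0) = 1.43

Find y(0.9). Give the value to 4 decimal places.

Euler: y_{n+1} = y_n + h·f(t_n, y_n).
t=0.000000, y=1.430000: f=1.267000 → y ← 1.430000 + 0.45·1.267000 = 2.000150
t=0.450000, y=2.000150: f=1.209985 → y ← 2.000150 + 0.45·1.209985 = 2.544643
y(0.9) ≈ 2.5446

2.5446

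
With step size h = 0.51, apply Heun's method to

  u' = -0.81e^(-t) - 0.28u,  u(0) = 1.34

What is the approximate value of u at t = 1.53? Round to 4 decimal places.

Heun: k1 = f(t_n, u_n); k2 = f(t_n + h, u_n + h·k1); u_{n+1} = u_n + (h/2)·(k1 + k2).
t=0.000000, u=1.340000:
  k1 = f(0.000000, 1.340000) = -1.185200
  k2 = f(0.510000, 0.735548) = -0.692355
  u ← 1.340000 + (0.51/2)·(-1.185200 + (-0.692355)) = 0.861224
t=0.510000, u=0.861224:
  k1 = f(0.510000, 0.861224) = -0.727544
  k2 = f(1.020000, 0.490176) = -0.429331
  u ← 0.861224 + (0.51/2)·(-0.727544 + (-0.429331)) = 0.566220
t=1.020000, u=0.566220:
  k1 = f(1.020000, 0.566220) = -0.450624
  k2 = f(1.530000, 0.336402) = -0.269587
  u ← 0.566220 + (0.51/2)·(-0.450624 + (-0.269587)) = 0.382567
u(1.53) ≈ 0.3826

0.3826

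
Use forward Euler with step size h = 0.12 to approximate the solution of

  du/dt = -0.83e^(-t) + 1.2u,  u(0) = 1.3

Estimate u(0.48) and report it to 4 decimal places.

Euler: u_{n+1} = u_n + h·f(t_n, u_n).
t=0.000000, u=1.300000: f=0.730000 → u ← 1.300000 + 0.12·0.730000 = 1.387600
t=0.120000, u=1.387600: f=0.928976 → u ← 1.387600 + 0.12·0.928976 = 1.499077
t=0.240000, u=1.499077: f=1.145991 → u ← 1.499077 + 0.12·1.145991 = 1.636596
t=0.360000, u=1.636596: f=1.384844 → u ← 1.636596 + 0.12·1.384844 = 1.802777
u(0.48) ≈ 1.8028

1.8028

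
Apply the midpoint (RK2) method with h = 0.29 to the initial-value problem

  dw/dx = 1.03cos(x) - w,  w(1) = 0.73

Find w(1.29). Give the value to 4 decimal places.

0.6490

Midpoint: k1 = f(x_n, w_n); k2 = f(x_n + h/2, w_n + (h/2)·k1); w_{n+1} = w_n + h·k2.
x=1.000000, w=0.730000:
  k1 = f(1.000000, 0.730000) = -0.173489
  k2 = f(1.145000, 0.704844) = -0.279407
  w ← 0.730000 + 0.29·(-0.279407) = 0.648972
w(1.29) ≈ 0.6490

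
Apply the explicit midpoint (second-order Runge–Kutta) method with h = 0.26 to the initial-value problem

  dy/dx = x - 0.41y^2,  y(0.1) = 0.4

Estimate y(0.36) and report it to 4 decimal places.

Midpoint: k1 = f(x_n, y_n); k2 = f(x_n + h/2, y_n + (h/2)·k1); y_{n+1} = y_n + h·k2.
x=0.100000, y=0.400000:
  k1 = f(0.100000, 0.400000) = 0.034400
  k2 = f(0.230000, 0.404472) = 0.162925
  y ← 0.400000 + 0.26·0.162925 = 0.442360
y(0.36) ≈ 0.4424

0.4424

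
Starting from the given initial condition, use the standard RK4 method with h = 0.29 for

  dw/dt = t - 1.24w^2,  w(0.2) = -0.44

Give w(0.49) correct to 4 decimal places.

-0.4069

RK4: k1 = f(t_n, w_n); k2 = f(t_n + h/2, w_n + (h/2)·k1); k3 = f(t_n + h/2, w_n + (h/2)·k2); k4 = f(t_n + h, w_n + h·k3); w_{n+1} = w_n + (h/6)·(k1 + 2k2 + 2k3 + k4).
t=0.200000, w=-0.440000:
  k1 = f(0.200000, -0.440000) = -0.040064
  k2 = f(0.345000, -0.445809) = 0.098555
  k3 = f(0.345000, -0.425710) = 0.120277
  k4 = f(0.490000, -0.405120) = 0.286489
  w ← -0.440000 + (0.29/6)·(k1 + 2k2 + 2k3 + k4) = -0.406936
w(0.49) ≈ -0.4069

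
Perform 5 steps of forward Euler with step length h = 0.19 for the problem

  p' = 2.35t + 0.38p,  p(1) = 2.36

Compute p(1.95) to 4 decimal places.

6.8350

Euler: p_{n+1} = p_n + h·f(t_n, p_n).
t=1.000000, p=2.360000: f=3.246800 → p ← 2.360000 + 0.19·3.246800 = 2.976892
t=1.190000, p=2.976892: f=3.927719 → p ← 2.976892 + 0.19·3.927719 = 3.723159
t=1.380000, p=3.723159: f=4.657800 → p ← 3.723159 + 0.19·4.657800 = 4.608141
t=1.570000, p=4.608141: f=5.440593 → p ← 4.608141 + 0.19·5.440593 = 5.641853
t=1.760000, p=5.641853: f=6.279904 → p ← 5.641853 + 0.19·6.279904 = 6.835035
p(1.95) ≈ 6.8350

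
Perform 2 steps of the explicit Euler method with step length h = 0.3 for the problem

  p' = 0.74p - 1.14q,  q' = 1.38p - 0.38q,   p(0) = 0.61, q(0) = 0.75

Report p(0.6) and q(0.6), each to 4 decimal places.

0.2838, 1.0149

Euler on (p,q): p_{n+1} = p_n + h·p', q_{n+1} = q_n + h·q'.
0.000000: (0.610000, 0.750000); f=(-0.403600, 0.556800) → (0.488920, 0.917040)
0.300000: (0.488920, 0.917040); f=(-0.683625, 0.326234) → (0.283833, 1.014910)
(p(0.6), q(0.6)) ≈ (0.2838, 1.0149)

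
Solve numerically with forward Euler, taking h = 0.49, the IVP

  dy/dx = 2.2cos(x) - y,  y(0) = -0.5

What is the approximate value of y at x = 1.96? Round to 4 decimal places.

0.7713

Euler: y_{n+1} = y_n + h·f(x_n, y_n).
x=0.000000, y=-0.500000: f=2.700000 → y ← -0.500000 + 0.49·2.700000 = 0.823000
x=0.490000, y=0.823000: f=1.118132 → y ← 0.823000 + 0.49·1.118132 = 1.370885
x=0.980000, y=1.370885: f=-0.145435 → y ← 1.370885 + 0.49·(-0.145435) = 1.299622
x=1.470000, y=1.299622: f=-1.078245 → y ← 1.299622 + 0.49·(-1.078245) = 0.771282
y(1.96) ≈ 0.7713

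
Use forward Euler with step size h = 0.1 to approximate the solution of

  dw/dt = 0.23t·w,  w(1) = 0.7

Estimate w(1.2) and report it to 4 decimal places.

Euler: w_{n+1} = w_n + h·f(t_n, w_n).
t=1.000000, w=0.700000: f=0.161000 → w ← 0.700000 + 0.1·0.161000 = 0.716100
t=1.100000, w=0.716100: f=0.181173 → w ← 0.716100 + 0.1·0.181173 = 0.734217
w(1.2) ≈ 0.7342

0.7342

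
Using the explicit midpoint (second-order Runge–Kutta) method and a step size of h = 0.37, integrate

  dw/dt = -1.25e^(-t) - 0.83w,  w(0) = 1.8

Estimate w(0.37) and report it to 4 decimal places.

1.0187

Midpoint: k1 = f(t_n, w_n); k2 = f(t_n + h/2, w_n + (h/2)·k1); w_{n+1} = w_n + h·k2.
t=0.000000, w=1.800000:
  k1 = f(0.000000, 1.800000) = -2.744000
  k2 = f(0.185000, 1.292360) = -2.111539
  w ← 1.800000 + 0.37·(-2.111539) = 1.018731
w(0.37) ≈ 1.0187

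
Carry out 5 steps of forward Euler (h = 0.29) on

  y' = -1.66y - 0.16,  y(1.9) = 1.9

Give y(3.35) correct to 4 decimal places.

Euler: y_{n+1} = y_n + h·f(x_n, y_n).
x=1.900000, y=1.900000: f=-3.314000 → y ← 1.900000 + 0.29·(-3.314000) = 0.938940
x=2.190000, y=0.938940: f=-1.718640 → y ← 0.938940 + 0.29·(-1.718640) = 0.440534
x=2.480000, y=0.440534: f=-0.891287 → y ← 0.440534 + 0.29·(-0.891287) = 0.182061
x=2.770000, y=0.182061: f=-0.462221 → y ← 0.182061 + 0.29·(-0.462221) = 0.048017
x=3.060000, y=0.048017: f=-0.239708 → y ← 0.048017 + 0.29·(-0.239708) = -0.021498
y(3.35) ≈ -0.0215

-0.0215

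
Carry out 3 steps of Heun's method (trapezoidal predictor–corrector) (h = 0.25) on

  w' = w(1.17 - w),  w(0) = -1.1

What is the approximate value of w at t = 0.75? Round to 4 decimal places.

Heun: k1 = f(t_n, w_n); k2 = f(t_n + h, w_n + h·k1); w_{n+1} = w_n + (h/2)·(k1 + k2).
t=0.000000, w=-1.100000:
  k1 = f(0.000000, -1.100000) = -2.497000
  k2 = f(0.250000, -1.724250) = -4.990411
  w ← -1.100000 + (0.25/2)·(-2.497000 + (-4.990411)) = -2.035926
t=0.250000, w=-2.035926:
  k1 = f(0.250000, -2.035926) = -6.527030
  k2 = f(0.500000, -3.667684) = -17.743094
  w ← -2.035926 + (0.25/2)·(-6.527030 + (-17.743094)) = -5.069692
t=0.500000, w=-5.069692:
  k1 = f(0.500000, -5.069692) = -31.633315
  k2 = f(0.750000, -12.978020) = -183.613299
  w ← -5.069692 + (0.25/2)·(-31.633315 + (-183.613299)) = -31.975518
w(0.75) ≈ -31.9755

-31.9755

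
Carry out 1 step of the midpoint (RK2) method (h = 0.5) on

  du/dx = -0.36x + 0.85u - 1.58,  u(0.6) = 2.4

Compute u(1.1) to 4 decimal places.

2.5029

Midpoint: k1 = f(x_n, u_n); k2 = f(x_n + h/2, u_n + (h/2)·k1); u_{n+1} = u_n + h·k2.
x=0.600000, u=2.400000:
  k1 = f(0.600000, 2.400000) = 0.244000
  k2 = f(0.850000, 2.461000) = 0.205850
  u ← 2.400000 + 0.5·0.205850 = 2.502925
u(1.1) ≈ 2.5029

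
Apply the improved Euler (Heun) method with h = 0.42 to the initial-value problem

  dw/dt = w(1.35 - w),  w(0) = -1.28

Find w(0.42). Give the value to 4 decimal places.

-4.2746

Heun: k1 = f(t_n, w_n); k2 = f(t_n + h, w_n + h·k1); w_{n+1} = w_n + (h/2)·(k1 + k2).
t=0.000000, w=-1.280000:
  k1 = f(0.000000, -1.280000) = -3.366400
  k2 = f(0.420000, -2.693888) = -10.893781
  w ← -1.280000 + (0.42/2)·(-3.366400 + (-10.893781)) = -4.274638
w(0.42) ≈ -4.2746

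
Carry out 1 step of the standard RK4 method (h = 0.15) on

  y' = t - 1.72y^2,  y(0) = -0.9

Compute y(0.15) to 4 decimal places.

RK4: k1 = f(t_n, y_n); k2 = f(t_n + h/2, y_n + (h/2)·k1); k3 = f(t_n + h/2, y_n + (h/2)·k2); k4 = f(t_n + h, y_n + h·k3); y_{n+1} = y_n + (h/6)·(k1 + 2k2 + 2k3 + k4).
t=0.000000, y=-0.900000:
  k1 = f(0.000000, -0.900000) = -1.393200
  k2 = f(0.075000, -1.004490) = -1.660480
  k3 = f(0.075000, -1.024536) = -1.730439
  k4 = f(0.150000, -1.159566) = -2.162700
  y ← -0.900000 + (0.15/6)·(k1 + 2k2 + 2k3 + k4) = -1.158443
y(0.15) ≈ -1.1584

-1.1584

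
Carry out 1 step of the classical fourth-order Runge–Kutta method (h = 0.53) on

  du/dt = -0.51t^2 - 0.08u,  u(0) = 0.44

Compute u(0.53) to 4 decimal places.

RK4: k1 = f(t_n, u_n); k2 = f(t_n + h/2, u_n + (h/2)·k1); k3 = f(t_n + h/2, u_n + (h/2)·k2); k4 = f(t_n + h, u_n + h·k3); u_{n+1} = u_n + (h/6)·(k1 + 2k2 + 2k3 + k4).
t=0.000000, u=0.440000:
  k1 = f(0.000000, 0.440000) = -0.035200
  k2 = f(0.265000, 0.430672) = -0.070269
  k3 = f(0.265000, 0.421379) = -0.069525
  k4 = f(0.530000, 0.403152) = -0.175511
  u ← 0.440000 + (0.53/6)·(k1 + 2k2 + 2k3 + k4) = 0.396690
u(0.53) ≈ 0.3967

0.3967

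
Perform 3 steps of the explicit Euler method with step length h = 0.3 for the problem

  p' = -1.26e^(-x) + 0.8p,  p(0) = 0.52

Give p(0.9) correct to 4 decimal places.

-0.1445

Euler: p_{n+1} = p_n + h·f(x_n, p_n).
x=0.000000, p=0.520000: f=-0.844000 → p ← 0.520000 + 0.3·(-0.844000) = 0.266800
x=0.300000, p=0.266800: f=-0.719991 → p ← 0.266800 + 0.3·(-0.719991) = 0.050803
x=0.600000, p=0.050803: f=-0.650860 → p ← 0.050803 + 0.3·(-0.650860) = -0.144455
p(0.9) ≈ -0.1445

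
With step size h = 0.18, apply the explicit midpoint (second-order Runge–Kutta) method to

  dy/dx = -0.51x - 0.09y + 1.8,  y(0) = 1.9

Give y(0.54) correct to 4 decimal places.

Midpoint: k1 = f(x_n, y_n); k2 = f(x_n + h/2, y_n + (h/2)·k1); y_{n+1} = y_n + h·k2.
x=0.000000, y=1.900000:
  k1 = f(0.000000, 1.900000) = 1.629000
  k2 = f(0.090000, 2.046610) = 1.569905
  y ← 1.900000 + 0.18·1.569905 = 2.182583
x=0.180000, y=2.182583:
  k1 = f(0.180000, 2.182583) = 1.511768
  k2 = f(0.270000, 2.318642) = 1.453622
  y ← 2.182583 + 0.18·1.453622 = 2.444235
x=0.360000, y=2.444235:
  k1 = f(0.360000, 2.444235) = 1.396419
  k2 = f(0.450000, 2.569913) = 1.339208
  y ← 2.444235 + 0.18·1.339208 = 2.685292
y(0.54) ≈ 2.6853

2.6853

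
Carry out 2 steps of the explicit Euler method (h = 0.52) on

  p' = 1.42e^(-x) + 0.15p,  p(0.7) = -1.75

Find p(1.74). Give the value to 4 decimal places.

-1.4204

Euler: p_{n+1} = p_n + h·f(x_n, p_n).
x=0.700000, p=-1.750000: f=0.442651 → p ← -1.750000 + 0.52·0.442651 = -1.519821
x=1.220000, p=-1.519821: f=0.191254 → p ← -1.519821 + 0.52·0.191254 = -1.420370
p(1.74) ≈ -1.4204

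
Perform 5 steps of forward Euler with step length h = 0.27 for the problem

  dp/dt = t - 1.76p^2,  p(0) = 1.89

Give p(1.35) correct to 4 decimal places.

0.6831

Euler: p_{n+1} = p_n + h·f(t_n, p_n).
t=0.000000, p=1.890000: f=-6.286896 → p ← 1.890000 + 0.27·(-6.286896) = 0.192538
t=0.270000, p=0.192538: f=0.204755 → p ← 0.192538 + 0.27·0.204755 = 0.247822
t=0.540000, p=0.247822: f=0.431908 → p ← 0.247822 + 0.27·0.431908 = 0.364437
t=0.810000, p=0.364437: f=0.576246 → p ← 0.364437 + 0.27·0.576246 = 0.520024
t=1.080000, p=0.520024: f=0.604052 → p ← 0.520024 + 0.27·0.604052 = 0.683118
p(1.35) ≈ 0.6831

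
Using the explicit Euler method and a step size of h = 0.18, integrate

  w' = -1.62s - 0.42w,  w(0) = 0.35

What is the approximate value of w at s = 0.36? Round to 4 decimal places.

Euler: w_{n+1} = w_n + h·f(s_n, w_n).
s=0.000000, w=0.350000: f=-0.147000 → w ← 0.350000 + 0.18·(-0.147000) = 0.323540
s=0.180000, w=0.323540: f=-0.427487 → w ← 0.323540 + 0.18·(-0.427487) = 0.246592
w(0.36) ≈ 0.2466

0.2466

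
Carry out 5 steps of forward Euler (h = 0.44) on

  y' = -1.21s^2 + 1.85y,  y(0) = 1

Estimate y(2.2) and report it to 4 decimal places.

Euler: y_{n+1} = y_n + h·f(s_n, y_n).
s=0.000000, y=1.000000: f=1.850000 → y ← 1.000000 + 0.44·1.850000 = 1.814000
s=0.440000, y=1.814000: f=3.121644 → y ← 1.814000 + 0.44·3.121644 = 3.187523
s=0.880000, y=3.187523: f=4.959894 → y ← 3.187523 + 0.44·4.959894 = 5.369877
s=1.320000, y=5.369877: f=7.825968 → y ← 5.369877 + 0.44·7.825968 = 8.813303
s=1.760000, y=8.813303: f=12.556514 → y ← 8.813303 + 0.44·12.556514 = 14.338169
y(2.2) ≈ 14.3382

14.3382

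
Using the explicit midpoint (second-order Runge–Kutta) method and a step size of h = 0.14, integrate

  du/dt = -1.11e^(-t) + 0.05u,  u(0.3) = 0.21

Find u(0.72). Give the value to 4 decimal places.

Midpoint: k1 = f(t_n, u_n); k2 = f(t_n + h/2, u_n + (h/2)·k1); u_{n+1} = u_n + h·k2.
t=0.300000, u=0.210000:
  k1 = f(0.300000, 0.210000) = -0.811808
  k2 = f(0.370000, 0.153173) = -0.759056
  u ← 0.210000 + 0.14·(-0.759056) = 0.103732
t=0.440000, u=0.103732:
  k1 = f(0.440000, 0.103732) = -0.709694
  k2 = f(0.510000, 0.054054) = -0.663847
  u ← 0.103732 + 0.14·(-0.663847) = 0.010793
t=0.580000, u=0.010793:
  k1 = f(0.580000, 0.010793) = -0.620948
  k2 = f(0.650000, -0.032673) = -0.581104
  u ← 0.010793 + 0.14·(-0.581104) = -0.070561
u(0.72) ≈ -0.0706

-0.0706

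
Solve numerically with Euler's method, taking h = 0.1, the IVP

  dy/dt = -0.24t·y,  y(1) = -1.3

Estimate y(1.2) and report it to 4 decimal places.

Euler: y_{n+1} = y_n + h·f(t_n, y_n).
t=1.000000, y=-1.300000: f=0.312000 → y ← -1.300000 + 0.1·0.312000 = -1.268800
t=1.100000, y=-1.268800: f=0.334963 → y ← -1.268800 + 0.1·0.334963 = -1.235304
y(1.2) ≈ -1.2353

-1.2353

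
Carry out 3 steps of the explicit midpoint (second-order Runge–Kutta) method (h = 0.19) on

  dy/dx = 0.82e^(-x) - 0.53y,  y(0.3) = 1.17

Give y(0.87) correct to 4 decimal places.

1.0885

Midpoint: k1 = f(x_n, y_n); k2 = f(x_n + h/2, y_n + (h/2)·k1); y_{n+1} = y_n + h·k2.
x=0.300000, y=1.170000:
  k1 = f(0.300000, 1.170000) = -0.012629
  k2 = f(0.395000, 1.168800) = -0.067046
  y ← 1.170000 + 0.19·(-0.067046) = 1.157261
x=0.490000, y=1.157261:
  k1 = f(0.490000, 1.157261) = -0.110995
  k2 = f(0.585000, 1.146717) = -0.150933
  y ← 1.157261 + 0.19·(-0.150933) = 1.128584
x=0.680000, y=1.128584:
  k1 = f(0.680000, 1.128584) = -0.182724
  k2 = f(0.775000, 1.111225) = -0.211172
  y ← 1.128584 + 0.19·(-0.211172) = 1.088461
y(0.87) ≈ 1.0885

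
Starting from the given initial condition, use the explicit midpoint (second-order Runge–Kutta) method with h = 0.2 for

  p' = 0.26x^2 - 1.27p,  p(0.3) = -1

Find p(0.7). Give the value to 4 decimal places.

-0.5826

Midpoint: k1 = f(x_n, p_n); k2 = f(x_n + h/2, p_n + (h/2)·k1); p_{n+1} = p_n + h·k2.
x=0.300000, p=-1.000000:
  k1 = f(0.300000, -1.000000) = 1.293400
  k2 = f(0.400000, -0.870660) = 1.147338
  p ← -1.000000 + 0.2·1.147338 = -0.770532
x=0.500000, p=-0.770532:
  k1 = f(0.500000, -0.770532) = 1.043576
  k2 = f(0.600000, -0.666175) = 0.939642
  p ← -0.770532 + 0.2·0.939642 = -0.582604
p(0.7) ≈ -0.5826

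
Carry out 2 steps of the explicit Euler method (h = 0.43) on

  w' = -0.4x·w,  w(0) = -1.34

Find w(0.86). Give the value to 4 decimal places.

Euler: w_{n+1} = w_n + h·f(x_n, w_n).
x=0.000000, w=-1.340000: f=0.000000 → w ← -1.340000 + 0.43·0.000000 = -1.340000
x=0.430000, w=-1.340000: f=0.230480 → w ← -1.340000 + 0.43·0.230480 = -1.240894
w(0.86) ≈ -1.2409

-1.2409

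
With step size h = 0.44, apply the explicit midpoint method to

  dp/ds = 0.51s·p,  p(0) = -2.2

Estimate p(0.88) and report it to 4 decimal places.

Midpoint: k1 = f(s_n, p_n); k2 = f(s_n + h/2, p_n + (h/2)·k1); p_{n+1} = p_n + h·k2.
s=0.000000, p=-2.200000:
  k1 = f(0.000000, -2.200000) = 0.000000
  k2 = f(0.220000, -2.200000) = -0.246840
  p ← -2.200000 + 0.44·(-0.246840) = -2.308610
s=0.440000, p=-2.308610:
  k1 = f(0.440000, -2.308610) = -0.518052
  k2 = f(0.660000, -2.422581) = -0.815441
  p ← -2.308610 + 0.44·(-0.815441) = -2.667404
p(0.88) ≈ -2.6674

-2.6674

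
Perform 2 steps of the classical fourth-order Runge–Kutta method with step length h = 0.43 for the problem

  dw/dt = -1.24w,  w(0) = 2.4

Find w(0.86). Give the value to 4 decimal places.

RK4: k1 = f(t_n, w_n); k2 = f(t_n + h/2, w_n + (h/2)·k1); k3 = f(t_n + h/2, w_n + (h/2)·k2); k4 = f(t_n + h, w_n + h·k3); w_{n+1} = w_n + (h/6)·(k1 + 2k2 + 2k3 + k4).
t=0.000000, w=2.400000:
  k1 = f(0.000000, 2.400000) = -2.976000
  k2 = f(0.215000, 1.760160) = -2.182598
  k3 = f(0.215000, 1.930741) = -2.394119
  k4 = f(0.430000, 1.370529) = -1.699456
  w ← 2.400000 + (0.43/6)·(k1 + 2k2 + 2k3 + k4) = 1.408929
t=0.430000, w=1.408929:
  k1 = f(0.430000, 1.408929) = -1.747073
  k2 = f(0.645000, 1.033309) = -1.281303
  k3 = f(0.645000, 1.133449) = -1.405477
  k4 = f(0.860000, 0.804574) = -0.997672
  w ← 1.408929 + (0.43/6)·(k1 + 2k2 + 2k3 + k4) = 0.827118
w(0.86) ≈ 0.8271

0.8271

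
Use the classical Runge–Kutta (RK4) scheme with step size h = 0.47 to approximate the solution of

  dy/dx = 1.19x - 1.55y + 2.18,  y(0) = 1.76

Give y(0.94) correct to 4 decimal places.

RK4: k1 = f(x_n, y_n); k2 = f(x_n + h/2, y_n + (h/2)·k1); k3 = f(x_n + h/2, y_n + (h/2)·k2); k4 = f(x_n + h, y_n + h·k3); y_{n+1} = y_n + (h/6)·(k1 + 2k2 + 2k3 + k4).
x=0.000000, y=1.760000:
  k1 = f(0.000000, 1.760000) = -0.548000
  k2 = f(0.235000, 1.631220) = -0.068741
  k3 = f(0.235000, 1.743846) = -0.243311
  k4 = f(0.470000, 1.645644) = 0.188552
  y ← 1.760000 + (0.47/6)·(k1 + 2k2 + 2k3 + k4) = 1.682955
x=0.470000, y=1.682955:
  k1 = f(0.470000, 1.682955) = 0.130720
  k2 = f(0.705000, 1.713674) = 0.362755
  k3 = f(0.705000, 1.768203) = 0.278236
  k4 = f(0.940000, 1.813726) = 0.487325
  y ← 1.682955 + (0.47/6)·(k1 + 2k2 + 2k3 + k4) = 1.831790
y(0.94) ≈ 1.8318

1.8318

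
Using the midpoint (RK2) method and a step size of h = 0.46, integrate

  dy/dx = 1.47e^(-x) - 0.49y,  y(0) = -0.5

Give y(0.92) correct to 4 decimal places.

Midpoint: k1 = f(x_n, y_n); k2 = f(x_n + h/2, y_n + (h/2)·k1); y_{n+1} = y_n + h·k2.
x=0.000000, y=-0.500000:
  k1 = f(0.000000, -0.500000) = 1.715000
  k2 = f(0.230000, -0.105550) = 1.219684
  y ← -0.500000 + 0.46·1.219684 = 0.061055
x=0.460000, y=0.061055:
  k1 = f(0.460000, 0.061055) = 0.898070
  k2 = f(0.690000, 0.267611) = 0.606188
  y ← 0.061055 + 0.46·0.606188 = 0.339901
y(0.92) ≈ 0.3399

0.3399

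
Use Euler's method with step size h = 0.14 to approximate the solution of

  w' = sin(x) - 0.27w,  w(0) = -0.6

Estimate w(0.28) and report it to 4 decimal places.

Euler: w_{n+1} = w_n + h·f(x_n, w_n).
x=0.000000, w=-0.600000: f=0.162000 → w ← -0.600000 + 0.14·0.162000 = -0.577320
x=0.140000, w=-0.577320: f=0.295420 → w ← -0.577320 + 0.14·0.295420 = -0.535961
w(0.28) ≈ -0.5360

-0.5360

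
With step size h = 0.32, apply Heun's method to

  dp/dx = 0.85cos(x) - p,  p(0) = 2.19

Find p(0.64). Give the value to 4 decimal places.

Heun: k1 = f(x_n, p_n); k2 = f(x_n + h, p_n + h·k1); p_{n+1} = p_n + (h/2)·(k1 + k2).
x=0.000000, p=2.190000:
  k1 = f(0.000000, 2.190000) = -1.340000
  k2 = f(0.320000, 1.761200) = -0.954350
  p ← 2.190000 + (0.32/2)·(-1.340000 + (-0.954350)) = 1.822904
x=0.320000, p=1.822904:
  k1 = f(0.320000, 1.822904) = -1.016054
  k2 = f(0.640000, 1.497767) = -0.815985
  p ← 1.822904 + (0.32/2)·(-1.016054 + (-0.815985)) = 1.529778
p(0.64) ≈ 1.5298

1.5298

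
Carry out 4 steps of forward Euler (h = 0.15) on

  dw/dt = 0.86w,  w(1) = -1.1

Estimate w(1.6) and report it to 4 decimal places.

-1.7872

Euler: w_{n+1} = w_n + h·f(t_n, w_n).
t=1.000000, w=-1.100000: f=-0.946000 → w ← -1.100000 + 0.15·(-0.946000) = -1.241900
t=1.150000, w=-1.241900: f=-1.068034 → w ← -1.241900 + 0.15·(-1.068034) = -1.402105
t=1.300000, w=-1.402105: f=-1.205810 → w ← -1.402105 + 0.15·(-1.205810) = -1.582977
t=1.450000, w=-1.582977: f=-1.361360 → w ← -1.582977 + 0.15·(-1.361360) = -1.787181
w(1.6) ≈ -1.7872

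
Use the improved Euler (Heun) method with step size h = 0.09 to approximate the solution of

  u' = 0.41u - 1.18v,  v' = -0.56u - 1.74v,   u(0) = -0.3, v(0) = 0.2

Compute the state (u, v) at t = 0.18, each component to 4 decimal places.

Heun on (u,v): k1 = f(t_n, state_n); k2 = f(t_n + h, state_n + h·k1); state_{n+1} = state_n + (h/2)·(k1 + k2).
0.000000: (-0.300000, 0.200000)
  k1 = (-0.359000, -0.180000)
  predictor → (-0.332310, 0.183800)
  k2 = (-0.353131, -0.133718)
  → (-0.332046, 0.185883)
0.090000: (-0.332046, 0.185883)
  k1 = (-0.355480, -0.137490)
  predictor → (-0.364039, 0.173509)
  k2 = (-0.353996, -0.098043)
  → (-0.363972, 0.175284)
(u(0.18), v(0.18)) ≈ (-0.3640, 0.1753)

-0.3640, 0.1753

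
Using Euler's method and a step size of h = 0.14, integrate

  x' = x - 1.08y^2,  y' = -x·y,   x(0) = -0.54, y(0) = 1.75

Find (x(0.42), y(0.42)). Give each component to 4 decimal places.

Euler on (x,y): x_{n+1} = x_n + h·x', y_{n+1} = y_n + h·y'.
0.000000: (-0.540000, 1.750000); f=(-3.847500, 0.945000) → (-1.078650, 1.882300)
0.140000: (-1.078650, 1.882300); f=(-4.905148, 2.030343) → (-1.765371, 2.166548)
0.280000: (-1.765371, 2.166548); f=(-6.834815, 3.824760) → (-2.722245, 2.702014)
(x(0.42), y(0.42)) ≈ (-2.7222, 2.7020)

-2.7222, 2.7020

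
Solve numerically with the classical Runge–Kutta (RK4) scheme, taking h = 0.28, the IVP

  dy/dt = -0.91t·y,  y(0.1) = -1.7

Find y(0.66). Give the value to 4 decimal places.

-1.4007

RK4: k1 = f(t_n, y_n); k2 = f(t_n + h/2, y_n + (h/2)·k1); k3 = f(t_n + h/2, y_n + (h/2)·k2); k4 = f(t_n + h, y_n + h·k3); y_{n+1} = y_n + (h/6)·(k1 + 2k2 + 2k3 + k4).
t=0.100000, y=-1.700000:
  k1 = f(0.100000, -1.700000) = 0.154700
  k2 = f(0.240000, -1.678342) = 0.366550
  k3 = f(0.240000, -1.648683) = 0.360072
  k4 = f(0.380000, -1.599180) = 0.552996
  y ← -1.700000 + (0.28/6)·(k1 + 2k2 + 2k3 + k4) = -1.599156
t=0.380000, y=-1.599156:
  k1 = f(0.380000, -1.599156) = 0.552988
  k2 = f(0.520000, -1.521738) = 0.720086
  k3 = f(0.520000, -1.498344) = 0.709016
  k4 = f(0.660000, -1.400632) = 0.841219
  y ← -1.599156 + (0.28/6)·(k1 + 2k2 + 2k3 + k4) = -1.400710
y(0.66) ≈ -1.4007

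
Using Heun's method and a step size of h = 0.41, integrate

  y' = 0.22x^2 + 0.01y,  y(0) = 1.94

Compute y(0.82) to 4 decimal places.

2.0015

Heun: k1 = f(x_n, y_n); k2 = f(x_n + h, y_n + h·k1); y_{n+1} = y_n + (h/2)·(k1 + k2).
x=0.000000, y=1.940000:
  k1 = f(0.000000, 1.940000) = 0.019400
  k2 = f(0.410000, 1.947954) = 0.056462
  y ← 1.940000 + (0.41/2)·(0.019400 + 0.056462) = 1.955552
x=0.410000, y=1.955552:
  k1 = f(0.410000, 1.955552) = 0.056538
  k2 = f(0.820000, 1.978732) = 0.167715
  y ← 1.955552 + (0.41/2)·(0.056538 + 0.167715) = 2.001523
y(0.82) ≈ 2.0015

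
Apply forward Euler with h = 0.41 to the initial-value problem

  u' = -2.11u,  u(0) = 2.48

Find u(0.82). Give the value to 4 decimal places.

0.0451

Euler: u_{n+1} = u_n + h·f(t_n, u_n).
t=0.000000, u=2.480000: f=-5.232800 → u ← 2.480000 + 0.41·(-5.232800) = 0.334552
t=0.410000, u=0.334552: f=-0.705905 → u ← 0.334552 + 0.41·(-0.705905) = 0.045131
u(0.82) ≈ 0.0451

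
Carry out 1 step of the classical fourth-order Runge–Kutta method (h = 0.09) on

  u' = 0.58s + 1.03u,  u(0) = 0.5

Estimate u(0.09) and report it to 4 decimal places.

0.5510

RK4: k1 = f(s_n, u_n); k2 = f(s_n + h/2, u_n + (h/2)·k1); k3 = f(s_n + h/2, u_n + (h/2)·k2); k4 = f(s_n + h, u_n + h·k3); u_{n+1} = u_n + (h/6)·(k1 + 2k2 + 2k3 + k4).
s=0.000000, u=0.500000:
  k1 = f(0.000000, 0.500000) = 0.515000
  k2 = f(0.045000, 0.523175) = 0.564970
  k3 = f(0.045000, 0.525424) = 0.567286
  k4 = f(0.090000, 0.551056) = 0.619787
  u ← 0.500000 + (0.09/6)·(k1 + 2k2 + 2k3 + k4) = 0.550990
u(0.09) ≈ 0.5510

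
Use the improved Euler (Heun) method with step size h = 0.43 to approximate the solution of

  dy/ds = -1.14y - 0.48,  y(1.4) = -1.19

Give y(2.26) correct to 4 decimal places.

Heun: k1 = f(s_n, y_n); k2 = f(s_n + h, y_n + h·k1); y_{n+1} = y_n + (h/2)·(k1 + k2).
s=1.400000, y=-1.190000:
  k1 = f(1.400000, -1.190000) = 0.876600
  k2 = f(1.830000, -0.813062) = 0.446891
  y ← -1.190000 + (0.43/2)·(0.876600 + 0.446891) = -0.905450
s=1.830000, y=-0.905450:
  k1 = f(1.830000, -0.905450) = 0.552212
  k2 = f(2.260000, -0.667998) = 0.281518
  y ← -0.905450 + (0.43/2)·(0.552212 + 0.281518) = -0.726197
y(2.26) ≈ -0.7262

-0.7262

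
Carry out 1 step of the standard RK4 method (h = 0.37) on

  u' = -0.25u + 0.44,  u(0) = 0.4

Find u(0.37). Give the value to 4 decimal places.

0.5202

RK4: k1 = f(x_n, u_n); k2 = f(x_n + h/2, u_n + (h/2)·k1); k3 = f(x_n + h/2, u_n + (h/2)·k2); k4 = f(x_n + h, u_n + h·k3); u_{n+1} = u_n + (h/6)·(k1 + 2k2 + 2k3 + k4).
x=0.000000, u=0.400000:
  k1 = f(0.000000, 0.400000) = 0.340000
  k2 = f(0.185000, 0.462900) = 0.324275
  k3 = f(0.185000, 0.459991) = 0.325002
  k4 = f(0.370000, 0.520251) = 0.309937
  u ← 0.400000 + (0.37/6)·(k1 + 2k2 + 2k3 + k4) = 0.520157
u(0.37) ≈ 0.5202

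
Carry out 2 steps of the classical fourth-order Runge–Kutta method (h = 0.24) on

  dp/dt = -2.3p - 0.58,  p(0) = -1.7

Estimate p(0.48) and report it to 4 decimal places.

-0.7328

RK4: k1 = f(t_n, p_n); k2 = f(t_n + h/2, p_n + (h/2)·k1); k3 = f(t_n + h/2, p_n + (h/2)·k2); k4 = f(t_n + h, p_n + h·k3); p_{n+1} = p_n + (h/6)·(k1 + 2k2 + 2k3 + k4).
t=0.000000, p=-1.700000:
  k1 = f(0.000000, -1.700000) = 3.330000
  k2 = f(0.120000, -1.300400) = 2.410920
  k3 = f(0.120000, -1.410690) = 2.664586
  k4 = f(0.240000, -1.060499) = 1.859148
  p ← -1.700000 + (0.24/6)·(k1 + 2k2 + 2k3 + k4) = -1.086394
t=0.240000, p=-1.086394:
  k1 = f(0.240000, -1.086394) = 1.918705
  k2 = f(0.360000, -0.856149) = 1.389143
  k3 = f(0.360000, -0.919696) = 1.535302
  k4 = f(0.480000, -0.717921) = 1.071219
  p ← -1.086394 + (0.24/6)·(k1 + 2k2 + 2k3 + k4) = -0.732841
p(0.48) ≈ -0.7328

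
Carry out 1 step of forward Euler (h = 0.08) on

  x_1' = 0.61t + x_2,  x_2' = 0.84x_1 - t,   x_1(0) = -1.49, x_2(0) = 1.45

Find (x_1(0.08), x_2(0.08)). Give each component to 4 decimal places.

-1.3740, 1.3499

Euler on (x_1,x_2): x_1_{n+1} = x_1_n + h·x_1', x_2_{n+1} = x_2_n + h·x_2'.
0.000000: (-1.490000, 1.450000); f=(1.450000, -1.251600) → (-1.374000, 1.349872)
(x_1(0.08), x_2(0.08)) ≈ (-1.3740, 1.3499)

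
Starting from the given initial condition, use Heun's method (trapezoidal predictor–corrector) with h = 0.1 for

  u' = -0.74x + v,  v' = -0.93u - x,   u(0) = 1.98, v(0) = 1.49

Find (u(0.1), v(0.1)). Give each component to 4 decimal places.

2.1161, 1.2939

Heun on (u,v): k1 = f(x_n, state_n); k2 = f(x_n + h, state_n + h·k1); state_{n+1} = state_n + (h/2)·(k1 + k2).
0.000000: (1.980000, 1.490000)
  k1 = (1.490000, -1.841400)
  predictor → (2.129000, 1.305860)
  k2 = (1.231860, -2.079970)
  → (2.116093, 1.293932)
(u(0.1), v(0.1)) ≈ (2.1161, 1.2939)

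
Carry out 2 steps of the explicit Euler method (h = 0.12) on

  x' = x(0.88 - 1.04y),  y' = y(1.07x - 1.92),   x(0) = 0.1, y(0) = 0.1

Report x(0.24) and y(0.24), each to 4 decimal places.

Euler on (x,y): x_{n+1} = x_n + h·x', y_{n+1} = y_n + h·y'.
0.000000: (0.100000, 0.100000); f=(0.077600, -0.181300) → (0.109312, 0.078244)
0.120000: (0.109312, 0.078244); f=(0.087299, -0.141077) → (0.119788, 0.061315)
(x(0.24), y(0.24)) ≈ (0.1198, 0.0613)

0.1198, 0.0613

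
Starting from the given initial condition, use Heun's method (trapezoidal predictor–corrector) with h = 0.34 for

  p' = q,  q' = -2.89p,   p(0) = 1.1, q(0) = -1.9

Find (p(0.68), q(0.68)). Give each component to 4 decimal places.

-0.6805, -2.4841

Heun on (p,q): k1 = f(t_n, state_n); k2 = f(t_n + h, state_n + h·k1); state_{n+1} = state_n + (h/2)·(k1 + k2).
0.000000: (1.100000, -1.900000)
  k1 = (-1.900000, -3.179000)
  predictor → (0.454000, -2.980860)
  k2 = (-2.980860, -1.312060)
  → (0.270254, -2.663480)
0.340000: (0.270254, -2.663480)
  k1 = (-2.663480, -0.781033)
  predictor → (-0.635329, -2.929032)
  k2 = (-2.929032, 1.836102)
  → (-0.680473, -2.484119)
(p(0.68), q(0.68)) ≈ (-0.6805, -2.4841)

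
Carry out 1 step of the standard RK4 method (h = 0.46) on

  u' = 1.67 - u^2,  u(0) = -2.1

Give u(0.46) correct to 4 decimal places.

-8.1047

RK4: k1 = f(t_n, u_n); k2 = f(t_n + h/2, u_n + (h/2)·k1); k3 = f(t_n + h/2, u_n + (h/2)·k2); k4 = f(t_n + h, u_n + h·k3); u_{n+1} = u_n + (h/6)·(k1 + 2k2 + 2k3 + k4).
t=0.000000, u=-2.100000:
  k1 = f(0.000000, -2.100000) = -2.740000
  k2 = f(0.230000, -2.730200) = -5.783992
  k3 = f(0.230000, -3.430318) = -10.097083
  k4 = f(0.460000, -6.744658) = -43.820412
  u ← -2.100000 + (0.46/6)·(k1 + 2k2 + 2k3 + k4) = -8.104730
u(0.46) ≈ -8.1047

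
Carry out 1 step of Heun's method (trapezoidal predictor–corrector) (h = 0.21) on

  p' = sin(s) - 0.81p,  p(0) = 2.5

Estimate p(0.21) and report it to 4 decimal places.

Heun: k1 = f(s_n, p_n); k2 = f(s_n + h, p_n + h·k1); p_{n+1} = p_n + (h/2)·(k1 + k2).
s=0.000000, p=2.500000:
  k1 = f(0.000000, 2.500000) = -2.025000
  k2 = f(0.210000, 2.074750) = -1.472088
  p ← 2.500000 + (0.21/2)·(-2.025000 + (-1.472088)) = 2.132806
p(0.21) ≈ 2.1328

2.1328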